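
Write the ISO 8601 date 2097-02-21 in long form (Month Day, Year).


ISO 2097-02-21 parses as year=2097, month=02, day=21
Month 2 -> February

February 21, 2097


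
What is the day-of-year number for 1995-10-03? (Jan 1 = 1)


Date: October 3, 1995
Days in months 1 through 9: 273
Plus 3 days in October

Day of year: 276


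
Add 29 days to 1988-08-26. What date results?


Start: 1988-08-26, add 29 days
August 1988 has 31 days: 31 - 26 = 5 days to August 31 -> 24 left
September 1988: 24 <= 30 -> lands on September 24

Result: 1988-09-24


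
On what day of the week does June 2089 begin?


Target: June 1, 2089
Anchor: Jan 1, 2089. With p = 2089 - 1 = 2088: (p + p//4 - p//100 + p//400) mod 7 = (2088 + 522 - 20 + 5) mod 7 = 2595 mod 7 = 5 -> Saturday (Mon=0 ... Sun=6)
Days before June (Jan-May): 151 days
Weekday index = (5 + 151) mod 7 = 2

Wednesday


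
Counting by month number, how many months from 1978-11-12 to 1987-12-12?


From November 1978 to December 1987
9 years * 12 = 108 months, plus 1 month = 109

109 months


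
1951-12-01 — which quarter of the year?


Month: December (month 12)
Q1: Jan-Mar, Q2: Apr-Jun, Q3: Jul-Sep, Q4: Oct-Dec

Q4


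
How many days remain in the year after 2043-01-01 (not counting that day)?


Day of year: 1 of 365
Remaining = 365 - 1

364 days


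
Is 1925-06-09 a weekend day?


Anchor: Jan 1, 1925. With p = 1925 - 1 = 1924: (p + p//4 - p//100 + p//400) mod 7 = (1924 + 481 - 19 + 4) mod 7 = 2390 mod 7 = 3 -> Thursday (Mon=0 ... Sun=6)
Day of year: 160; offset = 159
Weekday index = (3 + 159) mod 7 = 1 -> Tuesday
Weekend days: Saturday, Sunday

No


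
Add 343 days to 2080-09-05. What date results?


Start: 2080-09-05, add 343 days
September 2080 has 30 days: 30 - 5 = 25 days to September 30 -> 318 left
October 2080 has 31 days -> 287 left
November 2080 has 30 days -> 257 left
December 2080 has 31 days -> 226 left
January 2081 has 31 days -> 195 left
February 2081 has 28 days -> 167 left
March 2081 has 31 days -> 136 left
April 2081 has 30 days -> 106 left
May 2081 has 31 days -> 75 left
June 2081 has 30 days -> 45 left
July 2081 has 31 days -> 14 left
August 2081: 14 <= 31 -> lands on August 14

Result: 2081-08-14


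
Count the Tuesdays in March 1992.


March 1992 has 31 days
Anchor: Jan 1, 1992. With p = 1992 - 1 = 1991: (p + p//4 - p//100 + p//400) mod 7 = (1991 + 497 - 19 + 4) mod 7 = 2473 mod 7 = 2 -> Wednesday (Mon=0 ... Sun=6)
Days before March (Jan-Feb): 60; March 1 index = (2 + 60) mod 7 = 6 -> Sunday
First Tuesday is March 3
Tuesdays: 3, 10, 17, 24, 31

5 Tuesdays


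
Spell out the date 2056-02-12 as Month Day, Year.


ISO 2056-02-12 parses as year=2056, month=02, day=12
Month 2 -> February

February 12, 2056


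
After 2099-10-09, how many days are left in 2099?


Day of year: 282 of 365
Remaining = 365 - 282

83 days


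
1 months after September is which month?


September is month 9
9 + 1 = 10

October


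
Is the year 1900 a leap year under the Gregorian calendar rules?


Gregorian leap year rule: divisible by 4, but not by 100, unless also by 400.
1900 is divisible by 100 but not 400 -> not a leap year

No


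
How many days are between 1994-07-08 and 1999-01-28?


From 1994-07-08 to 1999-01-28
1994-07-08: days before July = 31 + 28 + 31 + 30 + 31 + 30 = 181 (1994 is not a leap year); day of year = 181 + 8 = 189
1999-01-28: day of year = 28
Rest of 1994: 365 - 189 = 176
Full years 1995 (365), 1996 (366), 1997 (365), 1998 (365): 1461
Total = 176 + 1461 + 28 = 1665

1665 days


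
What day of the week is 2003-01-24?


Date: January 24, 2003
Anchor: Jan 1, 2003. With p = 2003 - 1 = 2002: (p + p//4 - p//100 + p//400) mod 7 = (2002 + 500 - 20 + 5) mod 7 = 2487 mod 7 = 2 -> Wednesday (Mon=0 ... Sun=6)
Days into year = 24 - 1 = 23
Weekday index = (2 + 23) mod 7 = 4

Day of the week: Friday


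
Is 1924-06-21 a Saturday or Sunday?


Anchor: Jan 1, 1924. With p = 1924 - 1 = 1923: (p + p//4 - p//100 + p//400) mod 7 = (1923 + 480 - 19 + 4) mod 7 = 2388 mod 7 = 1 -> Tuesday (Mon=0 ... Sun=6)
Day of year: 173; offset = 172
Weekday index = (1 + 172) mod 7 = 5 -> Saturday
Weekend days: Saturday, Sunday

Yes


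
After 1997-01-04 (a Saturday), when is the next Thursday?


Current: Saturday
Target: Thursday
Days ahead: 5

Next Thursday: 1997-01-09


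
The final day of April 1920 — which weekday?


April 1920 has 30 days
Anchor: Jan 1, 1920. With p = 1920 - 1 = 1919: (p + p//4 - p//100 + p//400) mod 7 = (1919 + 479 - 19 + 4) mod 7 = 2383 mod 7 = 3 -> Thursday (Mon=0 ... Sun=6)
Days before April (Jan-Mar): 91; April 1 index = (3 + 91) mod 7 = 3 -> Thursday
Last day offset: 30 - 1 = 29 days
Weekday index = (3 + 29) mod 7 = 4

Friday, April 30


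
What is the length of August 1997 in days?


August 1997

31 days


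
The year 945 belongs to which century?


Century = (year - 1) // 100 + 1
= (945 - 1) // 100 + 1
= 944 // 100 + 1
= 9 + 1

10th century


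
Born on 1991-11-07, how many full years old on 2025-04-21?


Birth: 1991-11-07
Reference: 2025-04-21
Year difference: 2025 - 1991 = 34
Birthday not yet reached in 2025, subtract 1

33 years old


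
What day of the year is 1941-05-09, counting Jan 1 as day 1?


Date: May 9, 1941
Days in months 1 through 4: 120
Plus 9 days in May

Day of year: 129


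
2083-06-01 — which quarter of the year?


Month: June (month 6)
Q1: Jan-Mar, Q2: Apr-Jun, Q3: Jul-Sep, Q4: Oct-Dec

Q2


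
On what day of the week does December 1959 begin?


Target: December 1, 1959
Anchor: Jan 1, 1959. With p = 1959 - 1 = 1958: (p + p//4 - p//100 + p//400) mod 7 = (1958 + 489 - 19 + 4) mod 7 = 2432 mod 7 = 3 -> Thursday (Mon=0 ... Sun=6)
Days before December (Jan-Nov): 334 days
Weekday index = (3 + 334) mod 7 = 1

Tuesday


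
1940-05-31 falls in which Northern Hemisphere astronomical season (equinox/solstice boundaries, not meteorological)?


Date: May 31
Astronomical Spring (approx.; exact equinox/solstice day varies by year): March 20 to June 20
May 31 falls within the Spring window

Spring


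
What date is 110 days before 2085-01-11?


Start: 2085-01-11, subtract 110 days
Back 11 days from January 11 reaches December 31, 2084 -> 99 left
December 2084 has 31 days -> back to November 30, 2084 -> 68 left
November 2084 has 30 days -> back to October 31, 2084 -> 38 left
October 2084 has 31 days -> back to September 30, 2084 -> 7 left
September 2084: 30 - 7 = 23 -> lands on September 23

Result: 2084-09-23


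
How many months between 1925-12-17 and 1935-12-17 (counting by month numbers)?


From December 1925 to December 1935
10 years * 12 = 120 months = 120

120 months


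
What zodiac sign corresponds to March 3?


Date: March 3
Conventional tropical zodiac dates: Pisces from February 19 onward; Aries starts March 21
March 3 falls within the Pisces range

Pisces


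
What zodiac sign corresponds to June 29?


Date: June 29
Conventional tropical zodiac dates: Cancer from June 21 onward; Leo starts July 23
June 29 falls within the Cancer range

Cancer


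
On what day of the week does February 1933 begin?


Target: February 1, 1933
Anchor: Jan 1, 1933. With p = 1933 - 1 = 1932: (p + p//4 - p//100 + p//400) mod 7 = (1932 + 483 - 19 + 4) mod 7 = 2400 mod 7 = 6 -> Sunday (Mon=0 ... Sun=6)
Days before February (Jan): 31 days
Weekday index = (6 + 31) mod 7 = 2

Wednesday


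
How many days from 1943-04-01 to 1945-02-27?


From 1943-04-01 to 1945-02-27
1943-04-01: days before April = 31 + 28 + 31 = 90 (1943 is not a leap year); day of year = 90 + 1 = 91
1945-02-27: days before February = 31; day of year = 31 + 27 = 58
Rest of 1943: 365 - 91 = 274
Full years 1944 (366): 366
Total = 274 + 366 + 58 = 698

698 days


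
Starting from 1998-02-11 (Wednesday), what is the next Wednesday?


Current: Wednesday
Target: Wednesday
Days ahead: 7

Next Wednesday: 1998-02-18


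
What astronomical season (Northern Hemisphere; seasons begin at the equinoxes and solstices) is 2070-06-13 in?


Date: June 13
Astronomical Spring (approx.; exact equinox/solstice day varies by year): March 20 to June 20
June 13 falls within the Spring window

Spring


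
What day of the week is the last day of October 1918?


October 1918 has 31 days
Anchor: Jan 1, 1918. With p = 1918 - 1 = 1917: (p + p//4 - p//100 + p//400) mod 7 = (1917 + 479 - 19 + 4) mod 7 = 2381 mod 7 = 1 -> Tuesday (Mon=0 ... Sun=6)
Days before October (Jan-Sep): 273; October 1 index = (1 + 273) mod 7 = 1 -> Tuesday
Last day offset: 31 - 1 = 30 days
Weekday index = (1 + 30) mod 7 = 3

Thursday, October 31


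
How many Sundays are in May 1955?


May 1955 has 31 days
Anchor: Jan 1, 1955. With p = 1955 - 1 = 1954: (p + p//4 - p//100 + p//400) mod 7 = (1954 + 488 - 19 + 4) mod 7 = 2427 mod 7 = 5 -> Saturday (Mon=0 ... Sun=6)
Days before May (Jan-Apr): 120; May 1 index = (5 + 120) mod 7 = 6 -> Sunday
First Sunday is May 1
Sundays: 1, 8, 15, 22, 29

5 Sundays


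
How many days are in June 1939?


June 1939

30 days


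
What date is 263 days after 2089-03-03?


Start: 2089-03-03, add 263 days
March 2089 has 31 days: 31 - 3 = 28 days to March 31 -> 235 left
April 2089 has 30 days -> 205 left
May 2089 has 31 days -> 174 left
June 2089 has 30 days -> 144 left
July 2089 has 31 days -> 113 left
August 2089 has 31 days -> 82 left
September 2089 has 30 days -> 52 left
October 2089 has 31 days -> 21 left
November 2089: 21 <= 30 -> lands on November 21

Result: 2089-11-21


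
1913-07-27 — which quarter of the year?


Month: July (month 7)
Q1: Jan-Mar, Q2: Apr-Jun, Q3: Jul-Sep, Q4: Oct-Dec

Q3


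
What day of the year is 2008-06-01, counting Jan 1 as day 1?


Date: June 1, 2008
Days in months 1 through 5: 152
Plus 1 days in June

Day of year: 153


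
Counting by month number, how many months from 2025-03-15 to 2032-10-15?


From March 2025 to October 2032
7 years * 12 = 84 months, plus 7 months = 91

91 months


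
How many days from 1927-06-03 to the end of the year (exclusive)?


Day of year: 154 of 365
Remaining = 365 - 154

211 days


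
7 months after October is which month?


October is month 10
10 + 7 = 17; wrap: 17 - 12 = 5

May


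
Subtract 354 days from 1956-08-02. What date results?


Start: 1956-08-02, subtract 354 days
Back 2 days from August 2 reaches July 31, 1956 -> 352 left
July 1956 has 31 days -> back to June 30, 1956 -> 321 left
June 1956 has 30 days -> back to May 31, 1956 -> 291 left
May 1956 has 31 days -> back to April 30, 1956 -> 260 left
April 1956 has 30 days -> back to March 31, 1956 -> 230 left
March 1956 has 31 days -> back to February 29, 1956 -> 199 left
February 1956 has 29 days -> back to January 31, 1956 -> 170 left
January 1956 has 31 days -> back to December 31, 1955 -> 139 left
December 1955 has 31 days -> back to November 30, 1955 -> 108 left
November 1955 has 30 days -> back to October 31, 1955 -> 78 left
October 1955 has 31 days -> back to September 30, 1955 -> 47 left
September 1955 has 30 days -> back to August 31, 1955 -> 17 left
August 1955: 31 - 17 = 14 -> lands on August 14

Result: 1955-08-14


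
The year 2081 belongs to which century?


Century = (year - 1) // 100 + 1
= (2081 - 1) // 100 + 1
= 2080 // 100 + 1
= 20 + 1

21st century


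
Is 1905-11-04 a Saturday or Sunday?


Anchor: Jan 1, 1905. With p = 1905 - 1 = 1904: (p + p//4 - p//100 + p//400) mod 7 = (1904 + 476 - 19 + 4) mod 7 = 2365 mod 7 = 6 -> Sunday (Mon=0 ... Sun=6)
Day of year: 308; offset = 307
Weekday index = (6 + 307) mod 7 = 5 -> Saturday
Weekend days: Saturday, Sunday

Yes


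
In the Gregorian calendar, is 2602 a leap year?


Gregorian leap year rule: divisible by 4, but not by 100, unless also by 400.
2602 is not divisible by 4 -> not a leap year

No


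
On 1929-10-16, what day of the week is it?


Date: October 16, 1929
Anchor: Jan 1, 1929. With p = 1929 - 1 = 1928: (p + p//4 - p//100 + p//400) mod 7 = (1928 + 482 - 19 + 4) mod 7 = 2395 mod 7 = 1 -> Tuesday (Mon=0 ... Sun=6)
Days before October (Jan-Sep): 273; offset = 273 + 16 - 1 = 288
Weekday index = (1 + 288) mod 7 = 2

Day of the week: Wednesday


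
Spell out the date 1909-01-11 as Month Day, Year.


ISO 1909-01-11 parses as year=1909, month=01, day=11
Month 1 -> January

January 11, 1909


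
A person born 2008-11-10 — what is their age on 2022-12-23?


Birth: 2008-11-10
Reference: 2022-12-23
Year difference: 2022 - 2008 = 14

14 years old


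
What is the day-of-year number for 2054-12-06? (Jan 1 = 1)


Date: December 6, 2054
Days in months 1 through 11: 334
Plus 6 days in December

Day of year: 340


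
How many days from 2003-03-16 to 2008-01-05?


From 2003-03-16 to 2008-01-05
2003-03-16: days before March = 31 + 28 = 59 (2003 is not a leap year); day of year = 59 + 16 = 75
2008-01-05: day of year = 5
Rest of 2003: 365 - 75 = 290
Full years 2004 (366), 2005 (365), 2006 (365), 2007 (365): 1461
Total = 290 + 1461 + 5 = 1756

1756 days


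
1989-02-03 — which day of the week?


Date: February 3, 1989
Anchor: Jan 1, 1989. With p = 1989 - 1 = 1988: (p + p//4 - p//100 + p//400) mod 7 = (1988 + 497 - 19 + 4) mod 7 = 2470 mod 7 = 6 -> Sunday (Mon=0 ... Sun=6)
Days before February (Jan): 31; offset = 31 + 3 - 1 = 33
Weekday index = (6 + 33) mod 7 = 4

Day of the week: Friday


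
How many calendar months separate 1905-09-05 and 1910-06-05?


From September 1905 to June 1910
5 years * 12 = 60 months, minus 3 months = 57

57 months


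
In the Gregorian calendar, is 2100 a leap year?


Gregorian leap year rule: divisible by 4, but not by 100, unless also by 400.
2100 is divisible by 100 but not 400 -> not a leap year

No


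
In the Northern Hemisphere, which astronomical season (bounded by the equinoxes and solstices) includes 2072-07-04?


Date: July 4
Astronomical Summer (approx.; exact equinox/solstice day varies by year): June 21 to September 21
July 4 falls within the Summer window

Summer


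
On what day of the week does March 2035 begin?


Target: March 1, 2035
Anchor: Jan 1, 2035. With p = 2035 - 1 = 2034: (p + p//4 - p//100 + p//400) mod 7 = (2034 + 508 - 20 + 5) mod 7 = 2527 mod 7 = 0 -> Monday (Mon=0 ... Sun=6)
Days before March (Jan-Feb): 59 days
Weekday index = (0 + 59) mod 7 = 3

Thursday


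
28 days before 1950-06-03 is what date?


Start: 1950-06-03, subtract 28 days
Back 3 days from June 3 reaches May 31, 1950 -> 25 left
May 1950: 31 - 25 = 6 -> lands on May 6

Result: 1950-05-06


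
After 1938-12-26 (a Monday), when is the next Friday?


Current: Monday
Target: Friday
Days ahead: 4

Next Friday: 1938-12-30


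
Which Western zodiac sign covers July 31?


Date: July 31
Conventional tropical zodiac dates: Leo from July 23 onward; Virgo starts August 23
July 31 falls within the Leo range

Leo


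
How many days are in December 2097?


December 2097

31 days


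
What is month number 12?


Month 12 of 12

December


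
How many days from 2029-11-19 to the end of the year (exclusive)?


Day of year: 323 of 365
Remaining = 365 - 323

42 days


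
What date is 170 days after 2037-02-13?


Start: 2037-02-13, add 170 days
February 2037 has 28 days: 28 - 13 = 15 days to February 28 -> 155 left
March 2037 has 31 days -> 124 left
April 2037 has 30 days -> 94 left
May 2037 has 31 days -> 63 left
June 2037 has 30 days -> 33 left
July 2037 has 31 days -> 2 left
August 2037: 2 <= 31 -> lands on August 2

Result: 2037-08-02


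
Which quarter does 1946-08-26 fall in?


Month: August (month 8)
Q1: Jan-Mar, Q2: Apr-Jun, Q3: Jul-Sep, Q4: Oct-Dec

Q3


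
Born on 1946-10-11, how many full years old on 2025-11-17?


Birth: 1946-10-11
Reference: 2025-11-17
Year difference: 2025 - 1946 = 79

79 years old


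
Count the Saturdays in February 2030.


February 2030 has 28 days
Anchor: Jan 1, 2030. With p = 2030 - 1 = 2029: (p + p//4 - p//100 + p//400) mod 7 = (2029 + 507 - 20 + 5) mod 7 = 2521 mod 7 = 1 -> Tuesday (Mon=0 ... Sun=6)
Days before February (Jan): 31; February 1 index = (1 + 31) mod 7 = 4 -> Friday
First Saturday is February 2
Saturdays: 2, 9, 16, 23

4 Saturdays


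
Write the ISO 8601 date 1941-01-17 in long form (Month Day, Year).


ISO 1941-01-17 parses as year=1941, month=01, day=17
Month 1 -> January

January 17, 1941


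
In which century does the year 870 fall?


Century = (year - 1) // 100 + 1
= (870 - 1) // 100 + 1
= 869 // 100 + 1
= 8 + 1

9th century


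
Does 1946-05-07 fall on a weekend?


Anchor: Jan 1, 1946. With p = 1946 - 1 = 1945: (p + p//4 - p//100 + p//400) mod 7 = (1945 + 486 - 19 + 4) mod 7 = 2416 mod 7 = 1 -> Tuesday (Mon=0 ... Sun=6)
Day of year: 127; offset = 126
Weekday index = (1 + 126) mod 7 = 1 -> Tuesday
Weekend days: Saturday, Sunday

No


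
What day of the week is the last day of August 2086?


August 2086 has 31 days
Anchor: Jan 1, 2086. With p = 2086 - 1 = 2085: (p + p//4 - p//100 + p//400) mod 7 = (2085 + 521 - 20 + 5) mod 7 = 2591 mod 7 = 1 -> Tuesday (Mon=0 ... Sun=6)
Days before August (Jan-Jul): 212; August 1 index = (1 + 212) mod 7 = 3 -> Thursday
Last day offset: 31 - 1 = 30 days
Weekday index = (3 + 30) mod 7 = 5

Saturday, August 31


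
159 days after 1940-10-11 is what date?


Start: 1940-10-11, add 159 days
October 1940 has 31 days: 31 - 11 = 20 days to October 31 -> 139 left
November 1940 has 30 days -> 109 left
December 1940 has 31 days -> 78 left
January 1941 has 31 days -> 47 left
February 1941 has 28 days -> 19 left
March 1941: 19 <= 31 -> lands on March 19

Result: 1941-03-19


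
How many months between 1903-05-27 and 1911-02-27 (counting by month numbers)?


From May 1903 to February 1911
8 years * 12 = 96 months, minus 3 months = 93

93 months


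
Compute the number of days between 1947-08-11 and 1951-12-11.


From 1947-08-11 to 1951-12-11
1947-08-11: days before August = 31 + 28 + 31 + 30 + 31 + 30 + 31 = 212 (1947 is not a leap year); day of year = 212 + 11 = 223
1951-12-11: days before December = 31 + 28 + 31 + 30 + 31 + 30 + 31 + 31 + 30 + 31 + 30 = 334 (1951 is not a leap year); day of year = 334 + 11 = 345
Rest of 1947: 365 - 223 = 142
Full years 1948 (366), 1949 (365), 1950 (365): 1096
Total = 142 + 1096 + 345 = 1583

1583 days


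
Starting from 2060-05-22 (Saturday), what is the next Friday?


Current: Saturday
Target: Friday
Days ahead: 6

Next Friday: 2060-05-28


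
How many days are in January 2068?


January 2068

31 days


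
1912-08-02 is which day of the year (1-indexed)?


Date: August 2, 1912
Days in months 1 through 7: 213
Plus 2 days in August

Day of year: 215


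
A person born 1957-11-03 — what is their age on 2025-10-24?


Birth: 1957-11-03
Reference: 2025-10-24
Year difference: 2025 - 1957 = 68
Birthday not yet reached in 2025, subtract 1

67 years old


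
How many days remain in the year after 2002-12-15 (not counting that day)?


Day of year: 349 of 365
Remaining = 365 - 349

16 days


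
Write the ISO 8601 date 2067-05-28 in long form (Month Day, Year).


ISO 2067-05-28 parses as year=2067, month=05, day=28
Month 5 -> May

May 28, 2067


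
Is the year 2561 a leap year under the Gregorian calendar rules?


Gregorian leap year rule: divisible by 4, but not by 100, unless also by 400.
2561 is not divisible by 4 -> not a leap year

No


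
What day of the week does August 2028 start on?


Target: August 1, 2028
Anchor: Jan 1, 2028. With p = 2028 - 1 = 2027: (p + p//4 - p//100 + p//400) mod 7 = (2027 + 506 - 20 + 5) mod 7 = 2518 mod 7 = 5 -> Saturday (Mon=0 ... Sun=6)
Days before August (Jan-Jul): 213 days
Weekday index = (5 + 213) mod 7 = 1

Tuesday


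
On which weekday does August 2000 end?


August 2000 has 31 days
Anchor: Jan 1, 2000. With p = 2000 - 1 = 1999: (p + p//4 - p//100 + p//400) mod 7 = (1999 + 499 - 19 + 4) mod 7 = 2483 mod 7 = 5 -> Saturday (Mon=0 ... Sun=6)
Days before August (Jan-Jul): 213; August 1 index = (5 + 213) mod 7 = 1 -> Tuesday
Last day offset: 31 - 1 = 30 days
Weekday index = (1 + 30) mod 7 = 3

Thursday, August 31


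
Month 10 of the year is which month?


Month 10 of 12

October


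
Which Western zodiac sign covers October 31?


Date: October 31
Conventional tropical zodiac dates: Scorpio from October 23 onward; Sagittarius starts November 22
October 31 falls within the Scorpio range

Scorpio


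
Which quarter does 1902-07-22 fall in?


Month: July (month 7)
Q1: Jan-Mar, Q2: Apr-Jun, Q3: Jul-Sep, Q4: Oct-Dec

Q3


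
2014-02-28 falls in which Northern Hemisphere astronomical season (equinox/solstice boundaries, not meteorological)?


Date: February 28
Astronomical Winter (approx.; exact equinox/solstice day varies by year): December 21 to March 19
February 28 falls within the Winter window

Winter


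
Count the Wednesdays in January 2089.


January 2089 has 31 days
Anchor: Jan 1, 2089. With p = 2089 - 1 = 2088: (p + p//4 - p//100 + p//400) mod 7 = (2088 + 522 - 20 + 5) mod 7 = 2595 mod 7 = 5 -> Saturday (Mon=0 ... Sun=6)
January 1 is the anchor itself -> Saturday
First Wednesday is January 5
Wednesdays: 5, 12, 19, 26

4 Wednesdays


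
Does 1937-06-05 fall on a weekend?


Anchor: Jan 1, 1937. With p = 1937 - 1 = 1936: (p + p//4 - p//100 + p//400) mod 7 = (1936 + 484 - 19 + 4) mod 7 = 2405 mod 7 = 4 -> Friday (Mon=0 ... Sun=6)
Day of year: 156; offset = 155
Weekday index = (4 + 155) mod 7 = 5 -> Saturday
Weekend days: Saturday, Sunday

Yes


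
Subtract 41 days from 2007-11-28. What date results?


Start: 2007-11-28, subtract 41 days
Back 28 days from November 28 reaches October 31, 2007 -> 13 left
October 2007: 31 - 13 = 18 -> lands on October 18

Result: 2007-10-18


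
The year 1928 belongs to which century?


Century = (year - 1) // 100 + 1
= (1928 - 1) // 100 + 1
= 1927 // 100 + 1
= 19 + 1

20th century


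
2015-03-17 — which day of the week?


Date: March 17, 2015
Anchor: Jan 1, 2015. With p = 2015 - 1 = 2014: (p + p//4 - p//100 + p//400) mod 7 = (2014 + 503 - 20 + 5) mod 7 = 2502 mod 7 = 3 -> Thursday (Mon=0 ... Sun=6)
Days before March (Jan-Feb): 59; offset = 59 + 17 - 1 = 75
Weekday index = (3 + 75) mod 7 = 1

Day of the week: Tuesday


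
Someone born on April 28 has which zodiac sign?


Date: April 28
Conventional tropical zodiac dates: Taurus from April 20 onward; Gemini starts May 21
April 28 falls within the Taurus range

Taurus


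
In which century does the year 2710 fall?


Century = (year - 1) // 100 + 1
= (2710 - 1) // 100 + 1
= 2709 // 100 + 1
= 27 + 1

28th century


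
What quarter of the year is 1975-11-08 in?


Month: November (month 11)
Q1: Jan-Mar, Q2: Apr-Jun, Q3: Jul-Sep, Q4: Oct-Dec

Q4


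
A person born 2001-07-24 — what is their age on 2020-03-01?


Birth: 2001-07-24
Reference: 2020-03-01
Year difference: 2020 - 2001 = 19
Birthday not yet reached in 2020, subtract 1

18 years old


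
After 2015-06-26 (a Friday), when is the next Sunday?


Current: Friday
Target: Sunday
Days ahead: 2

Next Sunday: 2015-06-28


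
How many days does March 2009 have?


March 2009

31 days


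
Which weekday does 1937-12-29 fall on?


Date: December 29, 1937
Anchor: Jan 1, 1937. With p = 1937 - 1 = 1936: (p + p//4 - p//100 + p//400) mod 7 = (1936 + 484 - 19 + 4) mod 7 = 2405 mod 7 = 4 -> Friday (Mon=0 ... Sun=6)
Days before December (Jan-Nov): 334; offset = 334 + 29 - 1 = 362
Weekday index = (4 + 362) mod 7 = 2

Day of the week: Wednesday


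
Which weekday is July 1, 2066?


Target: July 1, 2066
Anchor: Jan 1, 2066. With p = 2066 - 1 = 2065: (p + p//4 - p//100 + p//400) mod 7 = (2065 + 516 - 20 + 5) mod 7 = 2566 mod 7 = 4 -> Friday (Mon=0 ... Sun=6)
Days before July (Jan-Jun): 181 days
Weekday index = (4 + 181) mod 7 = 3

Thursday


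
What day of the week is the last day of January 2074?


January 2074 has 31 days
Anchor: Jan 1, 2074. With p = 2074 - 1 = 2073: (p + p//4 - p//100 + p//400) mod 7 = (2073 + 518 - 20 + 5) mod 7 = 2576 mod 7 = 0 -> Monday (Mon=0 ... Sun=6)
January 1 is the anchor itself -> Monday
Last day offset: 31 - 1 = 30 days
Weekday index = (0 + 30) mod 7 = 2

Wednesday, January 31


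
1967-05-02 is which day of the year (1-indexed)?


Date: May 2, 1967
Days in months 1 through 4: 120
Plus 2 days in May

Day of year: 122


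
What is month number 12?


Month 12 of 12

December


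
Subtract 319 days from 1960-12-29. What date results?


Start: 1960-12-29, subtract 319 days
Back 29 days from December 29 reaches November 30, 1960 -> 290 left
November 1960 has 30 days -> back to October 31, 1960 -> 260 left
October 1960 has 31 days -> back to September 30, 1960 -> 229 left
September 1960 has 30 days -> back to August 31, 1960 -> 199 left
August 1960 has 31 days -> back to July 31, 1960 -> 168 left
July 1960 has 31 days -> back to June 30, 1960 -> 137 left
June 1960 has 30 days -> back to May 31, 1960 -> 107 left
May 1960 has 31 days -> back to April 30, 1960 -> 76 left
April 1960 has 30 days -> back to March 31, 1960 -> 46 left
March 1960 has 31 days -> back to February 29, 1960 -> 15 left
February 1960: 29 - 15 = 14 -> lands on February 14

Result: 1960-02-14


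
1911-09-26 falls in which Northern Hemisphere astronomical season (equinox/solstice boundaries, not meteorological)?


Date: September 26
Astronomical Autumn (approx.; exact equinox/solstice day varies by year): September 22 to December 20
September 26 falls within the Autumn window

Autumn


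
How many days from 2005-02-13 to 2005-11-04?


From 2005-02-13 to 2005-11-04
2005-02-13: days before February = 31; day of year = 31 + 13 = 44
2005-11-04: days before November = 31 + 28 + 31 + 30 + 31 + 30 + 31 + 31 + 30 + 31 = 304 (2005 is not a leap year); day of year = 304 + 4 = 308
Same year: 308 - 44 = 264

264 days


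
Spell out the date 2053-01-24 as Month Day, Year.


ISO 2053-01-24 parses as year=2053, month=01, day=24
Month 1 -> January

January 24, 2053


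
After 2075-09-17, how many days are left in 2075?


Day of year: 260 of 365
Remaining = 365 - 260

105 days


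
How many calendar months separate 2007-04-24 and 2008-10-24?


From April 2007 to October 2008
1 year * 12 = 12 months, plus 6 months = 18

18 months


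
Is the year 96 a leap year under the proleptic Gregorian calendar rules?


Gregorian leap year rule: divisible by 4, but not by 100, unless also by 400.
96 is divisible by 4 but not 100 -> leap year

Yes


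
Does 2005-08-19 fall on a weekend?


Anchor: Jan 1, 2005. With p = 2005 - 1 = 2004: (p + p//4 - p//100 + p//400) mod 7 = (2004 + 501 - 20 + 5) mod 7 = 2490 mod 7 = 5 -> Saturday (Mon=0 ... Sun=6)
Day of year: 231; offset = 230
Weekday index = (5 + 230) mod 7 = 4 -> Friday
Weekend days: Saturday, Sunday

No


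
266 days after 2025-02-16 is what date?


Start: 2025-02-16, add 266 days
February 2025 has 28 days: 28 - 16 = 12 days to February 28 -> 254 left
March 2025 has 31 days -> 223 left
April 2025 has 30 days -> 193 left
May 2025 has 31 days -> 162 left
June 2025 has 30 days -> 132 left
July 2025 has 31 days -> 101 left
August 2025 has 31 days -> 70 left
September 2025 has 30 days -> 40 left
October 2025 has 31 days -> 9 left
November 2025: 9 <= 30 -> lands on November 9

Result: 2025-11-09


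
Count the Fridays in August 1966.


August 1966 has 31 days
Anchor: Jan 1, 1966. With p = 1966 - 1 = 1965: (p + p//4 - p//100 + p//400) mod 7 = (1965 + 491 - 19 + 4) mod 7 = 2441 mod 7 = 5 -> Saturday (Mon=0 ... Sun=6)
Days before August (Jan-Jul): 212; August 1 index = (5 + 212) mod 7 = 0 -> Monday
First Friday is August 5
Fridays: 5, 12, 19, 26

4 Fridays


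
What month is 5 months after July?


July is month 7
7 + 5 = 12

December


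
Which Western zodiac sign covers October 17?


Date: October 17
Conventional tropical zodiac dates: Libra from September 23 onward; Scorpio starts October 23
October 17 falls within the Libra range

Libra


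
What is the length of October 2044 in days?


October 2044

31 days


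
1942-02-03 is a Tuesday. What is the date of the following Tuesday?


Current: Tuesday
Target: Tuesday
Days ahead: 7

Next Tuesday: 1942-02-10


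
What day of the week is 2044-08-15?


Date: August 15, 2044
Anchor: Jan 1, 2044. With p = 2044 - 1 = 2043: (p + p//4 - p//100 + p//400) mod 7 = (2043 + 510 - 20 + 5) mod 7 = 2538 mod 7 = 4 -> Friday (Mon=0 ... Sun=6)
Days before August (Jan-Jul): 213; offset = 213 + 15 - 1 = 227
Weekday index = (4 + 227) mod 7 = 0

Day of the week: Monday


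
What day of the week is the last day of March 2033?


March 2033 has 31 days
Anchor: Jan 1, 2033. With p = 2033 - 1 = 2032: (p + p//4 - p//100 + p//400) mod 7 = (2032 + 508 - 20 + 5) mod 7 = 2525 mod 7 = 5 -> Saturday (Mon=0 ... Sun=6)
Days before March (Jan-Feb): 59; March 1 index = (5 + 59) mod 7 = 1 -> Tuesday
Last day offset: 31 - 1 = 30 days
Weekday index = (1 + 30) mod 7 = 3

Thursday, March 31


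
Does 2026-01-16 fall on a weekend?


Anchor: Jan 1, 2026. With p = 2026 - 1 = 2025: (p + p//4 - p//100 + p//400) mod 7 = (2025 + 506 - 20 + 5) mod 7 = 2516 mod 7 = 3 -> Thursday (Mon=0 ... Sun=6)
Day of year: 16; offset = 15
Weekday index = (3 + 15) mod 7 = 4 -> Friday
Weekend days: Saturday, Sunday

No


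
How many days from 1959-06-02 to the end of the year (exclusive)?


Day of year: 153 of 365
Remaining = 365 - 153

212 days


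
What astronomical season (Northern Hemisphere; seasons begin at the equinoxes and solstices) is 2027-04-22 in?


Date: April 22
Astronomical Spring (approx.; exact equinox/solstice day varies by year): March 20 to June 20
April 22 falls within the Spring window

Spring


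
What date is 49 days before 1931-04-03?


Start: 1931-04-03, subtract 49 days
Back 3 days from April 3 reaches March 31, 1931 -> 46 left
March 1931 has 31 days -> back to February 28, 1931 -> 15 left
February 1931: 28 - 15 = 13 -> lands on February 13

Result: 1931-02-13


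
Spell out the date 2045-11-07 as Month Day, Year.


ISO 2045-11-07 parses as year=2045, month=11, day=07
Month 11 -> November

November 7, 2045


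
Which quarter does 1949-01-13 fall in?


Month: January (month 1)
Q1: Jan-Mar, Q2: Apr-Jun, Q3: Jul-Sep, Q4: Oct-Dec

Q1


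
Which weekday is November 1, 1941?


Target: November 1, 1941
Anchor: Jan 1, 1941. With p = 1941 - 1 = 1940: (p + p//4 - p//100 + p//400) mod 7 = (1940 + 485 - 19 + 4) mod 7 = 2410 mod 7 = 2 -> Wednesday (Mon=0 ... Sun=6)
Days before November (Jan-Oct): 304 days
Weekday index = (2 + 304) mod 7 = 5

Saturday


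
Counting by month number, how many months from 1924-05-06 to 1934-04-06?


From May 1924 to April 1934
10 years * 12 = 120 months, minus 1 month = 119

119 months


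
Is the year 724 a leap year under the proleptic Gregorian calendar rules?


Gregorian leap year rule: divisible by 4, but not by 100, unless also by 400.
724 is divisible by 4 but not 100 -> leap year

Yes


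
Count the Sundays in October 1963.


October 1963 has 31 days
Anchor: Jan 1, 1963. With p = 1963 - 1 = 1962: (p + p//4 - p//100 + p//400) mod 7 = (1962 + 490 - 19 + 4) mod 7 = 2437 mod 7 = 1 -> Tuesday (Mon=0 ... Sun=6)
Days before October (Jan-Sep): 273; October 1 index = (1 + 273) mod 7 = 1 -> Tuesday
First Sunday is October 6
Sundays: 6, 13, 20, 27

4 Sundays


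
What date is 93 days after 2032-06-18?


Start: 2032-06-18, add 93 days
June 2032 has 30 days: 30 - 18 = 12 days to June 30 -> 81 left
July 2032 has 31 days -> 50 left
August 2032 has 31 days -> 19 left
September 2032: 19 <= 30 -> lands on September 19

Result: 2032-09-19


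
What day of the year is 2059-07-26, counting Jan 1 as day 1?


Date: July 26, 2059
Days in months 1 through 6: 181
Plus 26 days in July

Day of year: 207


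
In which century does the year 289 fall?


Century = (year - 1) // 100 + 1
= (289 - 1) // 100 + 1
= 288 // 100 + 1
= 2 + 1

3rd century


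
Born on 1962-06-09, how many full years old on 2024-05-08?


Birth: 1962-06-09
Reference: 2024-05-08
Year difference: 2024 - 1962 = 62
Birthday not yet reached in 2024, subtract 1

61 years old


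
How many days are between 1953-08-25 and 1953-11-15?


From 1953-08-25 to 1953-11-15
1953-08-25: days before August = 31 + 28 + 31 + 30 + 31 + 30 + 31 = 212 (1953 is not a leap year); day of year = 212 + 25 = 237
1953-11-15: days before November = 31 + 28 + 31 + 30 + 31 + 30 + 31 + 31 + 30 + 31 = 304 (1953 is not a leap year); day of year = 304 + 15 = 319
Same year: 319 - 237 = 82

82 days


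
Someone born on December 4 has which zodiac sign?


Date: December 4
Conventional tropical zodiac dates: Sagittarius from November 22 onward; Capricorn starts December 22
December 4 falls within the Sagittarius range

Sagittarius


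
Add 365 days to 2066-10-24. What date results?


Start: 2066-10-24, add 365 days
October 2066 has 31 days: 31 - 24 = 7 days to October 31 -> 358 left
November 2066 has 30 days -> 328 left
December 2066 has 31 days -> 297 left
January 2067 has 31 days -> 266 left
February 2067 has 28 days -> 238 left
March 2067 has 31 days -> 207 left
April 2067 has 30 days -> 177 left
May 2067 has 31 days -> 146 left
June 2067 has 30 days -> 116 left
July 2067 has 31 days -> 85 left
August 2067 has 31 days -> 54 left
September 2067 has 30 days -> 24 left
October 2067: 24 <= 31 -> lands on October 24

Result: 2067-10-24


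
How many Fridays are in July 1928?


July 1928 has 31 days
Anchor: Jan 1, 1928. With p = 1928 - 1 = 1927: (p + p//4 - p//100 + p//400) mod 7 = (1927 + 481 - 19 + 4) mod 7 = 2393 mod 7 = 6 -> Sunday (Mon=0 ... Sun=6)
Days before July (Jan-Jun): 182; July 1 index = (6 + 182) mod 7 = 6 -> Sunday
First Friday is July 6
Fridays: 6, 13, 20, 27

4 Fridays


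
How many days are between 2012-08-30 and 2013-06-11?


From 2012-08-30 to 2013-06-11
2012-08-30: days before August = 31 + 29 + 31 + 30 + 31 + 30 + 31 = 213 (2012 is a leap year); day of year = 213 + 30 = 243
2013-06-11: days before June = 31 + 28 + 31 + 30 + 31 = 151 (2013 is not a leap year); day of year = 151 + 11 = 162
Rest of 2012: 366 - 243 = 123
Total = 123 + 162 = 285

285 days


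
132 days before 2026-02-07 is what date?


Start: 2026-02-07, subtract 132 days
Back 7 days from February 7 reaches January 31, 2026 -> 125 left
January 2026 has 31 days -> back to December 31, 2025 -> 94 left
December 2025 has 31 days -> back to November 30, 2025 -> 63 left
November 2025 has 30 days -> back to October 31, 2025 -> 33 left
October 2025 has 31 days -> back to September 30, 2025 -> 2 left
September 2025: 30 - 2 = 28 -> lands on September 28

Result: 2025-09-28


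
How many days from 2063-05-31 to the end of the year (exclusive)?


Day of year: 151 of 365
Remaining = 365 - 151

214 days


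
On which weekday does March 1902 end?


March 1902 has 31 days
Anchor: Jan 1, 1902. With p = 1902 - 1 = 1901: (p + p//4 - p//100 + p//400) mod 7 = (1901 + 475 - 19 + 4) mod 7 = 2361 mod 7 = 2 -> Wednesday (Mon=0 ... Sun=6)
Days before March (Jan-Feb): 59; March 1 index = (2 + 59) mod 7 = 5 -> Saturday
Last day offset: 31 - 1 = 30 days
Weekday index = (5 + 30) mod 7 = 0

Monday, March 31


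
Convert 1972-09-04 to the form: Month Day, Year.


ISO 1972-09-04 parses as year=1972, month=09, day=04
Month 9 -> September

September 4, 1972


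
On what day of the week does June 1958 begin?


Target: June 1, 1958
Anchor: Jan 1, 1958. With p = 1958 - 1 = 1957: (p + p//4 - p//100 + p//400) mod 7 = (1957 + 489 - 19 + 4) mod 7 = 2431 mod 7 = 2 -> Wednesday (Mon=0 ... Sun=6)
Days before June (Jan-May): 151 days
Weekday index = (2 + 151) mod 7 = 6

Sunday


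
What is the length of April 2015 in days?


April 2015

30 days


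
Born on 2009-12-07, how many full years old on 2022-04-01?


Birth: 2009-12-07
Reference: 2022-04-01
Year difference: 2022 - 2009 = 13
Birthday not yet reached in 2022, subtract 1

12 years old


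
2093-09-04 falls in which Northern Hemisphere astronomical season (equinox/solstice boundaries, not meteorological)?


Date: September 4
Astronomical Summer (approx.; exact equinox/solstice day varies by year): June 21 to September 21
September 4 falls within the Summer window

Summer


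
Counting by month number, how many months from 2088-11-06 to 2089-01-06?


From November 2088 to January 2089
1 year * 12 = 12 months, minus 10 months = 2

2 months


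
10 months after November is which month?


November is month 11
11 + 10 = 21; wrap: 21 - 12 = 9

September


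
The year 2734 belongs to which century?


Century = (year - 1) // 100 + 1
= (2734 - 1) // 100 + 1
= 2733 // 100 + 1
= 27 + 1

28th century


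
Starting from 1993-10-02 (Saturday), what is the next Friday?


Current: Saturday
Target: Friday
Days ahead: 6

Next Friday: 1993-10-08


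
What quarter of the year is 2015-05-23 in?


Month: May (month 5)
Q1: Jan-Mar, Q2: Apr-Jun, Q3: Jul-Sep, Q4: Oct-Dec

Q2


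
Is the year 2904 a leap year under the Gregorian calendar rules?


Gregorian leap year rule: divisible by 4, but not by 100, unless also by 400.
2904 is divisible by 4 but not 100 -> leap year

Yes


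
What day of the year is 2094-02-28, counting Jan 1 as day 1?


Date: February 28, 2094
Days in months 1 through 1: 31
Plus 28 days in February

Day of year: 59


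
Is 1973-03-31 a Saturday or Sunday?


Anchor: Jan 1, 1973. With p = 1973 - 1 = 1972: (p + p//4 - p//100 + p//400) mod 7 = (1972 + 493 - 19 + 4) mod 7 = 2450 mod 7 = 0 -> Monday (Mon=0 ... Sun=6)
Day of year: 90; offset = 89
Weekday index = (0 + 89) mod 7 = 5 -> Saturday
Weekend days: Saturday, Sunday

Yes


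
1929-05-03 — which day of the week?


Date: May 3, 1929
Anchor: Jan 1, 1929. With p = 1929 - 1 = 1928: (p + p//4 - p//100 + p//400) mod 7 = (1928 + 482 - 19 + 4) mod 7 = 2395 mod 7 = 1 -> Tuesday (Mon=0 ... Sun=6)
Days before May (Jan-Apr): 120; offset = 120 + 3 - 1 = 122
Weekday index = (1 + 122) mod 7 = 4

Day of the week: Friday


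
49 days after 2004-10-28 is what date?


Start: 2004-10-28, add 49 days
October 2004 has 31 days: 31 - 28 = 3 days to October 31 -> 46 left
November 2004 has 30 days -> 16 left
December 2004: 16 <= 31 -> lands on December 16

Result: 2004-12-16


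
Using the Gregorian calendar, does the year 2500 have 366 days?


Gregorian leap year rule: divisible by 4, but not by 100, unless also by 400.
2500 is divisible by 100 but not 400 -> not a leap year

No


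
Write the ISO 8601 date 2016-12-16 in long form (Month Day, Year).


ISO 2016-12-16 parses as year=2016, month=12, day=16
Month 12 -> December

December 16, 2016


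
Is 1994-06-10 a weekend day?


Anchor: Jan 1, 1994. With p = 1994 - 1 = 1993: (p + p//4 - p//100 + p//400) mod 7 = (1993 + 498 - 19 + 4) mod 7 = 2476 mod 7 = 5 -> Saturday (Mon=0 ... Sun=6)
Day of year: 161; offset = 160
Weekday index = (5 + 160) mod 7 = 4 -> Friday
Weekend days: Saturday, Sunday

No


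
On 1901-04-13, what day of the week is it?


Date: April 13, 1901
Anchor: Jan 1, 1901. With p = 1901 - 1 = 1900: (p + p//4 - p//100 + p//400) mod 7 = (1900 + 475 - 19 + 4) mod 7 = 2360 mod 7 = 1 -> Tuesday (Mon=0 ... Sun=6)
Days before April (Jan-Mar): 90; offset = 90 + 13 - 1 = 102
Weekday index = (1 + 102) mod 7 = 5

Day of the week: Saturday


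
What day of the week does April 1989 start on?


Target: April 1, 1989
Anchor: Jan 1, 1989. With p = 1989 - 1 = 1988: (p + p//4 - p//100 + p//400) mod 7 = (1988 + 497 - 19 + 4) mod 7 = 2470 mod 7 = 6 -> Sunday (Mon=0 ... Sun=6)
Days before April (Jan-Mar): 90 days
Weekday index = (6 + 90) mod 7 = 5

Saturday


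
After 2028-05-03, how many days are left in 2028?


Day of year: 124 of 366
Remaining = 366 - 124

242 days
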